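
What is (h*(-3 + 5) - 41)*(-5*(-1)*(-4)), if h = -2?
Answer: 900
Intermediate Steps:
(h*(-3 + 5) - 41)*(-5*(-1)*(-4)) = (-2*(-3 + 5) - 41)*(-5*(-1)*(-4)) = (-2*2 - 41)*(5*(-4)) = (-4 - 41)*(-20) = -45*(-20) = 900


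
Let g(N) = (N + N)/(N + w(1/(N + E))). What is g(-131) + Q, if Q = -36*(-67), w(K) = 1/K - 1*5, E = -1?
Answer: 323339/134 ≈ 2413.0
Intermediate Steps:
w(K) = -5 + 1/K (w(K) = 1/K - 5 = -5 + 1/K)
g(N) = 2*N/(-6 + 2*N) (g(N) = (N + N)/(N + (-5 + 1/(1/(N - 1)))) = (2*N)/(N + (-5 + 1/(1/(-1 + N)))) = (2*N)/(N + (-5 + (-1 + N))) = (2*N)/(N + (-6 + N)) = (2*N)/(-6 + 2*N) = 2*N/(-6 + 2*N))
Q = 2412
g(-131) + Q = -131/(-3 - 131) + 2412 = -131/(-134) + 2412 = -131*(-1/134) + 2412 = 131/134 + 2412 = 323339/134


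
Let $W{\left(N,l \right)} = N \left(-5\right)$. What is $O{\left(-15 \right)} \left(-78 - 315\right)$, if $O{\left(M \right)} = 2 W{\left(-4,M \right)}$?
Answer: $-15720$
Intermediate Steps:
$W{\left(N,l \right)} = - 5 N$
$O{\left(M \right)} = 40$ ($O{\left(M \right)} = 2 \left(\left(-5\right) \left(-4\right)\right) = 2 \cdot 20 = 40$)
$O{\left(-15 \right)} \left(-78 - 315\right) = 40 \left(-78 - 315\right) = 40 \left(-393\right) = -15720$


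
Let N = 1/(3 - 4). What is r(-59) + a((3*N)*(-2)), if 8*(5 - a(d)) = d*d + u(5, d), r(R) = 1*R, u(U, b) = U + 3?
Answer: -119/2 ≈ -59.500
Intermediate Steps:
u(U, b) = 3 + U
N = -1 (N = 1/(-1) = -1)
r(R) = R
a(d) = 4 - d²/8 (a(d) = 5 - (d*d + (3 + 5))/8 = 5 - (d² + 8)/8 = 5 - (8 + d²)/8 = 5 + (-1 - d²/8) = 4 - d²/8)
r(-59) + a((3*N)*(-2)) = -59 + (4 - ((3*(-1))*(-2))²/8) = -59 + (4 - (-3*(-2))²/8) = -59 + (4 - ⅛*6²) = -59 + (4 - ⅛*36) = -59 + (4 - 9/2) = -59 - ½ = -119/2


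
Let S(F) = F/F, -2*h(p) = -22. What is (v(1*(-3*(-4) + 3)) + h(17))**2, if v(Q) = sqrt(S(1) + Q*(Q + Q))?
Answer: (11 + sqrt(451))**2 ≈ 1039.2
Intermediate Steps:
h(p) = 11 (h(p) = -1/2*(-22) = 11)
S(F) = 1
v(Q) = sqrt(1 + 2*Q**2) (v(Q) = sqrt(1 + Q*(Q + Q)) = sqrt(1 + Q*(2*Q)) = sqrt(1 + 2*Q**2))
(v(1*(-3*(-4) + 3)) + h(17))**2 = (sqrt(1 + 2*(1*(-3*(-4) + 3))**2) + 11)**2 = (sqrt(1 + 2*(1*(12 + 3))**2) + 11)**2 = (sqrt(1 + 2*(1*15)**2) + 11)**2 = (sqrt(1 + 2*15**2) + 11)**2 = (sqrt(1 + 2*225) + 11)**2 = (sqrt(1 + 450) + 11)**2 = (sqrt(451) + 11)**2 = (11 + sqrt(451))**2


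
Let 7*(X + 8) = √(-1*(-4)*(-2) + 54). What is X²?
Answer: (56 - √46)²/49 ≈ 49.436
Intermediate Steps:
X = -8 + √46/7 (X = -8 + √(-1*(-4)*(-2) + 54)/7 = -8 + √(4*(-2) + 54)/7 = -8 + √(-8 + 54)/7 = -8 + √46/7 ≈ -7.0311)
X² = (-8 + √46/7)²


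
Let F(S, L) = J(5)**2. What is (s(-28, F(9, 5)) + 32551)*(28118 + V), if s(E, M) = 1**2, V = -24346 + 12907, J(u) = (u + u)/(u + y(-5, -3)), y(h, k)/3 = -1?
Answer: 542934808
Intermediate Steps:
y(h, k) = -3 (y(h, k) = 3*(-1) = -3)
J(u) = 2*u/(-3 + u) (J(u) = (u + u)/(u - 3) = (2*u)/(-3 + u) = 2*u/(-3 + u))
F(S, L) = 25 (F(S, L) = (2*5/(-3 + 5))**2 = (2*5/2)**2 = (2*5*(1/2))**2 = 5**2 = 25)
V = -11439
s(E, M) = 1
(s(-28, F(9, 5)) + 32551)*(28118 + V) = (1 + 32551)*(28118 - 11439) = 32552*16679 = 542934808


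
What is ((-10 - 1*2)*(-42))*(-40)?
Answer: -20160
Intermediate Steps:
((-10 - 1*2)*(-42))*(-40) = ((-10 - 2)*(-42))*(-40) = -12*(-42)*(-40) = 504*(-40) = -20160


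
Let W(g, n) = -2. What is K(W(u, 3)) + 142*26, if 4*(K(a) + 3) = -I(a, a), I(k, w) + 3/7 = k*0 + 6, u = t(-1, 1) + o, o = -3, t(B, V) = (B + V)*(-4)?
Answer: 103253/28 ≈ 3687.6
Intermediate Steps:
t(B, V) = -4*B - 4*V
u = -3 (u = (-4*(-1) - 4*1) - 3 = (4 - 4) - 3 = 0 - 3 = -3)
I(k, w) = 39/7 (I(k, w) = -3/7 + (k*0 + 6) = -3/7 + (0 + 6) = -3/7 + 6 = 39/7)
K(a) = -123/28 (K(a) = -3 + (-1*39/7)/4 = -3 + (¼)*(-39/7) = -3 - 39/28 = -123/28)
K(W(u, 3)) + 142*26 = -123/28 + 142*26 = -123/28 + 3692 = 103253/28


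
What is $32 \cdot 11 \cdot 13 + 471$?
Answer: $5047$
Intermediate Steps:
$32 \cdot 11 \cdot 13 + 471 = 32 \cdot 143 + 471 = 4576 + 471 = 5047$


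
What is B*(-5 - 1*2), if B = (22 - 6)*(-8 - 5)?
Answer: 1456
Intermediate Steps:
B = -208 (B = 16*(-13) = -208)
B*(-5 - 1*2) = -208*(-5 - 1*2) = -208*(-5 - 2) = -208*(-7) = 1456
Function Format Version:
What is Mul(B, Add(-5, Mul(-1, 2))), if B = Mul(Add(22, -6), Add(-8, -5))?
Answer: 1456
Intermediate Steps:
B = -208 (B = Mul(16, -13) = -208)
Mul(B, Add(-5, Mul(-1, 2))) = Mul(-208, Add(-5, Mul(-1, 2))) = Mul(-208, Add(-5, -2)) = Mul(-208, -7) = 1456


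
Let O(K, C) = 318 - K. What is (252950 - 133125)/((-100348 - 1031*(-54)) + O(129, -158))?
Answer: -23965/8897 ≈ -2.6936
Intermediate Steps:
(252950 - 133125)/((-100348 - 1031*(-54)) + O(129, -158)) = (252950 - 133125)/((-100348 - 1031*(-54)) + (318 - 1*129)) = 119825/((-100348 + 55674) + (318 - 129)) = 119825/(-44674 + 189) = 119825/(-44485) = 119825*(-1/44485) = -23965/8897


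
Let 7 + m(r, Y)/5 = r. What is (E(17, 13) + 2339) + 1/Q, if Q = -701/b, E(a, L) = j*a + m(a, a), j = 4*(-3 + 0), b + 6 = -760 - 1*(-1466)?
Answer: 1530985/701 ≈ 2184.0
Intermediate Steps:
m(r, Y) = -35 + 5*r
b = 700 (b = -6 + (-760 - 1*(-1466)) = -6 + (-760 + 1466) = -6 + 706 = 700)
j = -12 (j = 4*(-3) = -12)
E(a, L) = -35 - 7*a (E(a, L) = -12*a + (-35 + 5*a) = -35 - 7*a)
Q = -701/700 ≈ -1.0014
(E(17, 13) + 2339) + 1/Q = ((-35 - 7*17) + 2339) + 1/(-701/700) = ((-35 - 119) + 2339) - 700/701 = (-154 + 2339) - 700/701 = 2185 - 700/701 = 1530985/701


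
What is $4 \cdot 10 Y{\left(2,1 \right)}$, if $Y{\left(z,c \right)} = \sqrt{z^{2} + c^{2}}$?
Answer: $40 \sqrt{5} \approx 89.443$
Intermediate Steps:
$Y{\left(z,c \right)} = \sqrt{c^{2} + z^{2}}$
$4 \cdot 10 Y{\left(2,1 \right)} = 4 \cdot 10 \sqrt{1^{2} + 2^{2}} = 40 \sqrt{1 + 4} = 40 \sqrt{5}$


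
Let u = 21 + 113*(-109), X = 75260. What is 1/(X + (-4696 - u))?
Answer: 1/82860 ≈ 1.2069e-5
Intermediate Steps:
u = -12296 (u = 21 - 12317 = -12296)
1/(X + (-4696 - u)) = 1/(75260 + (-4696 - 1*(-12296))) = 1/(75260 + (-4696 + 12296)) = 1/(75260 + 7600) = 1/82860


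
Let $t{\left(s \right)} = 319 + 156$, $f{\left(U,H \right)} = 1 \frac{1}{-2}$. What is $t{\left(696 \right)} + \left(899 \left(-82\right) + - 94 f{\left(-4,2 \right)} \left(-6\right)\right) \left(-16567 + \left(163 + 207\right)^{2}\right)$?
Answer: $-8904641525$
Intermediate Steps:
$f{\left(U,H \right)} = - \frac{1}{2}$ ($f{\left(U,H \right)} = 1 \left(- \frac{1}{2}\right) = - \frac{1}{2}$)
$t{\left(s \right)} = 475$
$t{\left(696 \right)} + \left(899 \left(-82\right) + - 94 f{\left(-4,2 \right)} \left(-6\right)\right) \left(-16567 + \left(163 + 207\right)^{2}\right) = 475 + \left(899 \left(-82\right) + \left(-94\right) \left(- \frac{1}{2}\right) \left(-6\right)\right) \left(-16567 + \left(163 + 207\right)^{2}\right) = 475 + \left(-73718 + 47 \left(-6\right)\right) \left(-16567 + 370^{2}\right) = 475 + \left(-73718 - 282\right) \left(-16567 + 136900\right) = 475 - 8904642000 = -8904641525$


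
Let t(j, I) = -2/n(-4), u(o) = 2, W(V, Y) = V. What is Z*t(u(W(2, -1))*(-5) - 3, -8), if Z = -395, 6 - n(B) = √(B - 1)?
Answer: 4740/41 + 790*I*√5/41 ≈ 115.61 + 43.085*I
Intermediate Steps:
n(B) = 6 - √(-1 + B) (n(B) = 6 - √(B - 1) = 6 - √(-1 + B))
t(j, I) = -2/(6 - I*√5) (t(j, I) = -2/(6 - √(-1 - 4)) = -2/(6 - √(-5)) = -2/(6 - I*√5))
Z*t(u(W(2, -1))*(-5) - 3, -8) = -395*(-12/41 - 2*I*√5/41) = 4740/41 + 790*I*√5/41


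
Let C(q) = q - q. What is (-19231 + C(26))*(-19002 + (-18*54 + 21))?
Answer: 383716143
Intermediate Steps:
C(q) = 0
(-19231 + C(26))*(-19002 + (-18*54 + 21)) = (-19231 + 0)*(-19002 + (-18*54 + 21)) = -19231*(-19002 + (-972 + 21)) = -19231*(-19002 - 951) = -19231*(-19953) = 383716143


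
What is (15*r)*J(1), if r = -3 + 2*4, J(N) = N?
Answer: 75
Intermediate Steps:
r = 5 (r = -3 + 8 = 5)
(15*r)*J(1) = (15*5)*1 = 75*1 = 75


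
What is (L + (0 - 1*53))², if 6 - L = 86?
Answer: 17689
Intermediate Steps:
L = -80 (L = 6 - 1*86 = 6 - 86 = -80)
(L + (0 - 1*53))² = (-80 + (0 - 1*53))² = (-80 + (0 - 53))² = (-80 - 53)² = (-133)² = 17689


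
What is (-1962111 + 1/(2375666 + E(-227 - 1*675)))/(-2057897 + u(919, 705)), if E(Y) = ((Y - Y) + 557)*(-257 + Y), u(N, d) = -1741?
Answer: 1697327063716/1781692941357 ≈ 0.95265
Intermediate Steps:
E(Y) = -143149 + 557*Y (E(Y) = (0 + 557)*(-257 + Y) = 557*(-257 + Y) = -143149 + 557*Y)
(-1962111 + 1/(2375666 + E(-227 - 1*675)))/(-2057897 + u(919, 705)) = (-1962111 + 1/(2375666 + (-143149 + 557*(-227 - 1*675))))/(-2057897 - 1741) = (-1962111 + 1/(2375666 + (-143149 + 557*(-227 - 675))))/(-2059638) = (-1962111 + 1/(2375666 + (-143149 + 557*(-902))))*(-1/2059638) = (-1962111 + 1/(2375666 + (-143149 - 502414)))*(-1/2059638) = (-1962111 + 1/(2375666 - 645563))*(-1/2059638) = (-1962111 + 1/1730103)*(-1/2059638) = -3394654127432/1730103*(-1/2059638) = 1697327063716/1781692941357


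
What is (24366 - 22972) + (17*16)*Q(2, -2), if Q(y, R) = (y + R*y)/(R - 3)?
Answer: 7514/5 ≈ 1502.8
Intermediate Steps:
Q(y, R) = (y + R*y)/(-3 + R)
(24366 - 22972) + (17*16)*Q(2, -2) = (24366 - 22972) + (17*16)*(2*(1 - 2)/(-3 - 2)) = 1394 + 272*(2*(-1)/(-5)) = 1394 + 272*(2*(-⅕)*(-1)) = 1394 + 272*(⅖) = 1394 + 544/5 = 7514/5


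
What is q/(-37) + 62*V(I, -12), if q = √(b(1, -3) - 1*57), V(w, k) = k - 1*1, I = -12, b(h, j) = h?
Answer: -806 - 2*I*√14/37 ≈ -806.0 - 0.20225*I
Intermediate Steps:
V(w, k) = -1 + k (V(w, k) = k - 1 = -1 + k)
q = 2*I*√14 (q = √(1 - 1*57) = √(1 - 57) = √(-56) = 2*I*√14 ≈ 7.4833*I)
q/(-37) + 62*V(I, -12) = (2*I*√14)/(-37) + 62*(-1 - 12) = (2*I*√14)*(-1/37) + 62*(-13) = -2*I*√14/37 - 806 = -806 - 2*I*√14/37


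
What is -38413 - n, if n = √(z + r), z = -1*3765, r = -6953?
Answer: -38413 - I*√10718 ≈ -38413.0 - 103.53*I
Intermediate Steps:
z = -3765
n = I*√10718 (n = √(-3765 - 6953) = √(-10718) = I*√10718 ≈ 103.53*I)
-38413 - n = -38413 - I*√10718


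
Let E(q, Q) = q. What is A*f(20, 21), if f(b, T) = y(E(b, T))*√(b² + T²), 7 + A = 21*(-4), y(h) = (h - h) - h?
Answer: 52780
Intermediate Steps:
y(h) = -h (y(h) = 0 - h = -h)
A = -91 (A = -7 + 21*(-4) = -7 - 84 = -91)
f(b, T) = -b*√(T² + b²) (f(b, T) = (-b)*√(b² + T²) = (-b)*√(T² + b²) = -b*√(T² + b²))
A*f(20, 21) = -(-91)*20*√(21² + 20²) = -(-91)*20*√(441 + 400) = -(-91)*20*√841 = -(-91)*20*29 = -91*(-580) = 52780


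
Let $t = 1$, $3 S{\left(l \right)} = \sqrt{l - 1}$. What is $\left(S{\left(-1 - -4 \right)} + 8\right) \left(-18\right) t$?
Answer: $-144 - 6 \sqrt{2} \approx -152.49$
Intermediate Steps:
$S{\left(l \right)} = \frac{\sqrt{-1 + l}}{3}$ ($S{\left(l \right)} = \frac{\sqrt{l - 1}}{3} = \frac{\sqrt{-1 + l}}{3}$)
$\left(S{\left(-1 - -4 \right)} + 8\right) \left(-18\right) t = \left(\frac{\sqrt{-1 - -3}}{3} + 8\right) \left(-18\right) 1 = \left(\frac{\sqrt{-1 + \left(-1 + 4\right)}}{3} + 8\right) \left(-18\right) 1 = \left(\frac{\sqrt{-1 + 3}}{3} + 8\right) \left(-18\right) 1 = \left(\frac{\sqrt{2}}{3} + 8\right) \left(-18\right) 1 = \left(8 + \frac{\sqrt{2}}{3}\right) \left(-18\right) 1 = \left(-144 - 6 \sqrt{2}\right) 1 = -144 - 6 \sqrt{2}$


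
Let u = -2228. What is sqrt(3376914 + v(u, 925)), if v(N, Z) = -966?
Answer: 2*sqrt(843987) ≈ 1837.4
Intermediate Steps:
sqrt(3376914 + v(u, 925)) = sqrt(3376914 - 966) = sqrt(3375948) = 2*sqrt(843987)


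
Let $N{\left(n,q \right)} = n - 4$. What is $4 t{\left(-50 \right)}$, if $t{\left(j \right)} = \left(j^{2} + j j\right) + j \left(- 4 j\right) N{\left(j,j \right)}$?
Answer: $2180000$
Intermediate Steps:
$N{\left(n,q \right)} = -4 + n$ ($N{\left(n,q \right)} = n - 4 = -4 + n$)
$t{\left(j \right)} = 2 j^{2} - 4 j^{2} \left(-4 + j\right)$ ($t{\left(j \right)} = \left(j^{2} + j j\right) + j \left(- 4 j\right) \left(-4 + j\right) = \left(j^{2} + j^{2}\right) + - 4 j^{2} \left(-4 + j\right) = 2 j^{2} - 4 j^{2} \left(-4 + j\right)$)
$4 t{\left(-50 \right)} = 4 \left(-50\right)^{2} \left(18 - -200\right) = 4 \cdot 2500 \left(18 + 200\right) = 4 \cdot 2500 \cdot 218 = 4 \cdot 545000 = 2180000$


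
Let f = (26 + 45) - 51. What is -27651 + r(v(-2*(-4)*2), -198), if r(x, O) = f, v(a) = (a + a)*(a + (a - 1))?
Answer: -27631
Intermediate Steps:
v(a) = 2*a*(-1 + 2*a) (v(a) = (2*a)*(a + (-1 + a)) = (2*a)*(-1 + 2*a) = 2*a*(-1 + 2*a))
f = 20 (f = 71 - 51 = 20)
r(x, O) = 20
-27651 + r(v(-2*(-4)*2), -198) = -27651 + 20 = -27631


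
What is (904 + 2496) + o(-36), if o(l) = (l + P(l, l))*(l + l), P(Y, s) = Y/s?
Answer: 5920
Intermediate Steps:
o(l) = 2*l*(1 + l) (o(l) = (l + l/l)*(l + l) = (l + 1)*(2*l) = (1 + l)*(2*l) = 2*l*(1 + l))
(904 + 2496) + o(-36) = (904 + 2496) + 2*(-36)*(1 - 36) = 3400 + 2*(-36)*(-35) = 3400 + 2520 = 5920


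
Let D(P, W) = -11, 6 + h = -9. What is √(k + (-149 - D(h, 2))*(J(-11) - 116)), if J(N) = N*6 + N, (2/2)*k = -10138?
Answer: 4*√1031 ≈ 128.44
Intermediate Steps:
k = -10138
h = -15 (h = -6 - 9 = -15)
J(N) = 7*N (J(N) = 6*N + N = 7*N)
√(k + (-149 - D(h, 2))*(J(-11) - 116)) = √(-10138 + (-149 - 1*(-11))*(7*(-11) - 116)) = √(-10138 + (-149 + 11)*(-77 - 116)) = √(-10138 - 138*(-193)) = √(-10138 + 26634) = √16496 = 4*√1031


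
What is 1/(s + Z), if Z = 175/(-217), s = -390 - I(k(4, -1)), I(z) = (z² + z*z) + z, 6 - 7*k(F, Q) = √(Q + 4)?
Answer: -907382245/356830225462 - 1459759*√3/356830225462 ≈ -0.0025500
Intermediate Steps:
k(F, Q) = 6/7 - √(4 + Q)/7 (k(F, Q) = 6/7 - √(Q + 4)/7 = 6/7 - √(4 + Q)/7)
I(z) = z + 2*z² (I(z) = (z² + z²) + z = 2*z² + z = z + 2*z²)
s = -390 - (6/7 - √3/7)*(19/7 - 2*√3/7) (s = -390 - (6/7 - √(4 - 1)/7)*(1 + 2*(6/7 - √(4 - 1)/7)) = -390 - (6/7 - √3/7)*(1 + 2*(6/7 - √3/7)) = -390 - (6/7 - √3/7)*(1 + (12/7 - 2*√3/7)) = -390 - (6/7 - √3/7)*(19/7 - 2*√3/7) ≈ -391.35)
Z = -25/31 (Z = 175*(-1/217) = -25/31 ≈ -0.80645)
1/(s + Z) = 1/((-19230/49 + 31*√3/49) - 25/31) = 1/(-597355/1519 + 31*√3/49)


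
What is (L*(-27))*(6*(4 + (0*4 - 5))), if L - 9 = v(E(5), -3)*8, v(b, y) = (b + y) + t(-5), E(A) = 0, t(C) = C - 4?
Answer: -14094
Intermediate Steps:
t(C) = -4 + C
v(b, y) = -9 + b + y (v(b, y) = (b + y) + (-4 - 5) = (b + y) - 9 = -9 + b + y)
L = -87 (L = 9 + (-9 + 0 - 3)*8 = 9 - 12*8 = 9 - 96 = -87)
(L*(-27))*(6*(4 + (0*4 - 5))) = (-87*(-27))*(6*(4 + (0*4 - 5))) = 2349*(6*(4 + (0 - 5))) = 2349*(6*(4 - 5)) = 2349*(6*(-1)) = 2349*(-6) = -14094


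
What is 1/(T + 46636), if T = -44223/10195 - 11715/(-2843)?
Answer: 28984385/1351709487296 ≈ 2.1443e-5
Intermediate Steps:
T = -6291564/28984385 (T = -44223*1/10195 - 11715*(-1/2843) = -44223/10195 + 11715/2843 = -6291564/28984385 ≈ -0.21707)
1/(T + 46636) = 1/(-6291564/28984385 + 46636) = 1/(1351709487296/28984385) = 28984385/1351709487296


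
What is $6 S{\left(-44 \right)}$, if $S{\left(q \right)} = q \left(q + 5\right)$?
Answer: $10296$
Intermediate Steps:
$S{\left(q \right)} = q \left(5 + q\right)$
$6 S{\left(-44 \right)} = 6 \left(- 44 \left(5 - 44\right)\right) = 6 \left(\left(-44\right) \left(-39\right)\right) = 6 \cdot 1716 = 10296$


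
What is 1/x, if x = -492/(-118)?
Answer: 59/246 ≈ 0.23984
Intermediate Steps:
x = 246/59 (x = -492*(-1/118) = 246/59 ≈ 4.1695)
1/x = 1/(246/59) = 59/246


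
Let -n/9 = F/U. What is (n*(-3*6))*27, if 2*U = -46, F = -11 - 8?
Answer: 83106/23 ≈ 3613.3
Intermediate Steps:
F = -19
U = -23 (U = (1/2)*(-46) = -23)
n = -171/23 (n = -(-171)/(-23) = -(-171)*(-1)/23 = -9*19/23 = -171/23 ≈ -7.4348)
(n*(-3*6))*27 = -(-513)*6/23*27 = -171/23*(-18)*27 = (3078/23)*27 = 83106/23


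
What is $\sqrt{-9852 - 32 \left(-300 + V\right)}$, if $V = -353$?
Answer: $2 \sqrt{2761} \approx 105.09$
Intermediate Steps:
$\sqrt{-9852 - 32 \left(-300 + V\right)} = \sqrt{-9852 - 32 \left(-300 - 353\right)} = \sqrt{-9852 - -20896} = \sqrt{-9852 + 20896} = \sqrt{11044} = 2 \sqrt{2761}$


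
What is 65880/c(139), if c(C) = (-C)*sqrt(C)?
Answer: -65880*sqrt(139)/19321 ≈ -40.201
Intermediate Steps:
c(C) = -C**(3/2)
65880/c(139) = 65880/((-139**(3/2))) = 65880/((-139*sqrt(139))) = 65880*(-sqrt(139)/19321) = -65880*sqrt(139)/19321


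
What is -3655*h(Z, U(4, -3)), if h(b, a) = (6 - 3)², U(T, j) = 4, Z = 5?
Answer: -32895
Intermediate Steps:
h(b, a) = 9 (h(b, a) = 3² = 9)
-3655*h(Z, U(4, -3)) = -3655*9 = -32895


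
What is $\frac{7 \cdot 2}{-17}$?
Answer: $- \frac{14}{17} \approx -0.82353$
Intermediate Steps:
$\frac{7 \cdot 2}{-17} = 14 \left(- \frac{1}{17}\right) = - \frac{14}{17}$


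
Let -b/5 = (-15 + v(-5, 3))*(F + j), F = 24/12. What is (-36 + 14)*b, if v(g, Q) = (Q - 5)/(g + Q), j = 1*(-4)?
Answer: 3080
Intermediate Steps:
j = -4
v(g, Q) = (-5 + Q)/(Q + g)
F = 2 (F = 24*(1/12) = 2)
b = -140 (b = -5*(-15 + (-5 + 3)/(3 - 5))*(2 - 4) = -5*(-15 - 2/(-2))*(-2) = -5*(-15 - ½*(-2))*(-2) = -5*(-15 + 1)*(-2) = -(-70)*(-2) = -5*28 = -140)
(-36 + 14)*b = (-36 + 14)*(-140) = -22*(-140) = 3080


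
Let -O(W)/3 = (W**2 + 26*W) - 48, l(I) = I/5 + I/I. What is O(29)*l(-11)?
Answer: 27846/5 ≈ 5569.2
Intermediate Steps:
l(I) = 1 + I/5 (l(I) = I*(1/5) + 1 = I/5 + 1 = 1 + I/5)
O(W) = 144 - 78*W - 3*W**2 (O(W) = -3*((W**2 + 26*W) - 48) = -3*(-48 + W**2 + 26*W) = 144 - 78*W - 3*W**2)
O(29)*l(-11) = (144 - 78*29 - 3*29**2)*(1 + (1/5)*(-11)) = (144 - 2262 - 3*841)*(1 - 11/5) = (144 - 2262 - 2523)*(-6/5) = -4641*(-6/5) = 27846/5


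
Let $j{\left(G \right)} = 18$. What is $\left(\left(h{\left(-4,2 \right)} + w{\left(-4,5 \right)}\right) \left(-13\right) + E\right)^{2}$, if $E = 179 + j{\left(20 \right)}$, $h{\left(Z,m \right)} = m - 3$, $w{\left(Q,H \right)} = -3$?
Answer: $62001$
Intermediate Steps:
$h{\left(Z,m \right)} = -3 + m$
$E = 197$ ($E = 179 + 18 = 197$)
$\left(\left(h{\left(-4,2 \right)} + w{\left(-4,5 \right)}\right) \left(-13\right) + E\right)^{2} = \left(\left(\left(-3 + 2\right) - 3\right) \left(-13\right) + 197\right)^{2} = \left(\left(-1 - 3\right) \left(-13\right) + 197\right)^{2} = \left(\left(-4\right) \left(-13\right) + 197\right)^{2} = \left(52 + 197\right)^{2} = 249^{2} = 62001$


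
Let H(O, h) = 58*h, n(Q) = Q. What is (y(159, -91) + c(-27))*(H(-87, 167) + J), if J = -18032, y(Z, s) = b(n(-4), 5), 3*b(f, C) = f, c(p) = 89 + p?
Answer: -506324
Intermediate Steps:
b(f, C) = f/3
y(Z, s) = -4/3 (y(Z, s) = (⅓)*(-4) = -4/3)
(y(159, -91) + c(-27))*(H(-87, 167) + J) = (-4/3 + (89 - 27))*(58*167 - 18032) = (-4/3 + 62)*(9686 - 18032) = (182/3)*(-8346) = -506324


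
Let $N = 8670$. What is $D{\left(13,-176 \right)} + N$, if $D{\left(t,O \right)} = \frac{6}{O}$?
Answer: $\frac{762957}{88} \approx 8670.0$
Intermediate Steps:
$D{\left(13,-176 \right)} + N = \frac{6}{-176} + 8670 = 6 \left(- \frac{1}{176}\right) + 8670 = - \frac{3}{88} + 8670 = \frac{762957}{88}$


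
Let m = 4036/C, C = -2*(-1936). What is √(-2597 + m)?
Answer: I*√5025774/44 ≈ 50.951*I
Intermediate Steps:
C = 3872
m = 1009/968 (m = 4036/3872 = 4036*(1/3872) = 1009/968 ≈ 1.0424)
√(-2597 + m) = √(-2597 + 1009/968) = √(-2512887/968) = I*√5025774/44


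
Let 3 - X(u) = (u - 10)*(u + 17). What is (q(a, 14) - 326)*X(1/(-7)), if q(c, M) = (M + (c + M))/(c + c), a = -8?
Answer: -1594175/28 ≈ -56935.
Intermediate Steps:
X(u) = 3 - (-10 + u)*(17 + u) (X(u) = 3 - (u - 10)*(u + 17) = 3 - (-10 + u)*(17 + u))
q(c, M) = (c + 2*M)/(2*c) (q(c, M) = (M + (M + c))/((2*c)) = (c + 2*M)*(1/(2*c)) = (c + 2*M)/(2*c))
(q(a, 14) - 326)*X(1/(-7)) = ((14 + (1/2)*(-8))/(-8) - 326)*(173 - (1/(-7))**2 - 7/(-7)) = (-(14 - 4)/8 - 326)*(173 - (-1/7)**2 - 7*(-1/7)) = (-1/8*10 - 326)*(173 - 1*1/49 + 1) = (-5/4 - 326)*(173 - 1/49 + 1) = -1309/4*8525/49 = -1594175/28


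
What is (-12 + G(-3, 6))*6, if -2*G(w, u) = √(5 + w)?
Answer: -72 - 3*√2 ≈ -76.243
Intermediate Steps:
G(w, u) = -√(5 + w)/2
(-12 + G(-3, 6))*6 = (-12 - √(5 - 3)/2)*6 = (-12 - √2/2)*6 = -72 - 3*√2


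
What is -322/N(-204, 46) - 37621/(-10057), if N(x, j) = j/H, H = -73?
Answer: 5176748/10057 ≈ 514.74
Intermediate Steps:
N(x, j) = -j/73 (N(x, j) = j/(-73) = j*(-1/73) = -j/73)
-322/N(-204, 46) - 37621/(-10057) = -322/((-1/73*46)) - 37621/(-10057) = -322/(-46/73) - 37621*(-1/10057) = -322*(-73/46) + 37621/10057 = 511 + 37621/10057 = 5176748/10057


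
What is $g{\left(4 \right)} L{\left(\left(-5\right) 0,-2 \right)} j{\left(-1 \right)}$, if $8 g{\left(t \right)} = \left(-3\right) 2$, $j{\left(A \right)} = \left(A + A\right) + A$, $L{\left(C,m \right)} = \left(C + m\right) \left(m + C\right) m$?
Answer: $-18$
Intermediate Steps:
$L{\left(C,m \right)} = m \left(C + m\right)^{2}$ ($L{\left(C,m \right)} = \left(C + m\right) \left(C + m\right) m = \left(C + m\right)^{2} m = m \left(C + m\right)^{2}$)
$j{\left(A \right)} = 3 A$ ($j{\left(A \right)} = 2 A + A = 3 A$)
$g{\left(t \right)} = - \frac{3}{4}$ ($g{\left(t \right)} = \frac{\left(-3\right) 2}{8} = \frac{1}{8} \left(-6\right) = - \frac{3}{4}$)
$g{\left(4 \right)} L{\left(\left(-5\right) 0,-2 \right)} j{\left(-1 \right)} = - \frac{3 - 2 \left(\left(-5\right) 0 - 2\right)^{2} \cdot 3 \left(-1\right)}{4} = - \frac{3 - 2 \left(0 - 2\right)^{2} \left(-3\right)}{4} = - \frac{3 - 2 \left(-2\right)^{2} \left(-3\right)}{4} = - \frac{3 \left(-2\right) 4 \left(-3\right)}{4} = - \frac{3 \left(\left(-8\right) \left(-3\right)\right)}{4} = \left(- \frac{3}{4}\right) 24 = -18$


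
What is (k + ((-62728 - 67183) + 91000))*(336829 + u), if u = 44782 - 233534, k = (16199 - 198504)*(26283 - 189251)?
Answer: 4399344322551333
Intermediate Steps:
k = 29709881240 (k = -182305*(-162968) = 29709881240)
u = -188752
(k + ((-62728 - 67183) + 91000))*(336829 + u) = (29709881240 + ((-62728 - 67183) + 91000))*(336829 - 188752) = (29709881240 + (-129911 + 91000))*148077 = (29709881240 - 38911)*148077 = 29709842329*148077 = 4399344322551333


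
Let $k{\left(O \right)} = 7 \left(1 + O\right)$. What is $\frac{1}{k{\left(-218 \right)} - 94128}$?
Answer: $- \frac{1}{95647} \approx -1.0455 \cdot 10^{-5}$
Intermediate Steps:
$k{\left(O \right)} = 7 + 7 O$
$\frac{1}{k{\left(-218 \right)} - 94128} = \frac{1}{\left(7 + 7 \left(-218\right)\right) - 94128} = \frac{1}{\left(7 - 1526\right) - 94128} = \frac{1}{-1519 - 94128} = \frac{1}{-95647} = - \frac{1}{95647}$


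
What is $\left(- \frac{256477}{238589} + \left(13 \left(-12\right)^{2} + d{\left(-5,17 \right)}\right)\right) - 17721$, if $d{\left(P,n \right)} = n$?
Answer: $- \frac{290584425}{18353} \approx -15833.0$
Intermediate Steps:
$\left(- \frac{256477}{238589} + \left(13 \left(-12\right)^{2} + d{\left(-5,17 \right)}\right)\right) - 17721 = \left(- \frac{256477}{238589} + \left(13 \left(-12\right)^{2} + 17\right)\right) - 17721 = \left(\left(-256477\right) \frac{1}{238589} + \left(13 \cdot 144 + 17\right)\right) - 17721 = \left(- \frac{19729}{18353} + \left(1872 + 17\right)\right) - 17721 = \left(- \frac{19729}{18353} + 1889\right) - 17721 = \frac{34649088}{18353} - 17721 = - \frac{290584425}{18353}$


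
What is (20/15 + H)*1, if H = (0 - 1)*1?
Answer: ⅓ ≈ 0.33333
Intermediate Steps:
H = -1 (H = -1*1 = -1)
(20/15 + H)*1 = (20/15 - 1)*1 = (20*(1/15) - 1)*1 = (4/3 - 1)*1 = (⅓)*1 = ⅓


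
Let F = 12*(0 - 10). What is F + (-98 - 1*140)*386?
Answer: -91988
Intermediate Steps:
F = -120 (F = 12*(-10) = -120)
F + (-98 - 1*140)*386 = -120 + (-98 - 1*140)*386 = -120 + (-98 - 140)*386 = -120 - 238*386 = -120 - 91868 = -91988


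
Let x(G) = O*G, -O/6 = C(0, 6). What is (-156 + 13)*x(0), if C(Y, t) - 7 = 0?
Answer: 0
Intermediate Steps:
C(Y, t) = 7 (C(Y, t) = 7 + 0 = 7)
O = -42 (O = -6*7 = -42)
x(G) = -42*G
(-156 + 13)*x(0) = (-156 + 13)*(-42*0) = -143*0 = 0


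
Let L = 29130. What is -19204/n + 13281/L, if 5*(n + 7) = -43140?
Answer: 44939597/16769170 ≈ 2.6799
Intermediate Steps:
n = -8635 (n = -7 + (⅕)*(-43140) = -7 - 8628 = -8635)
-19204/n + 13281/L = -19204/(-8635) + 13281/29130 = -19204*(-1/8635) + 13281*(1/29130) = 19204/8635 + 4427/9710 = 44939597/16769170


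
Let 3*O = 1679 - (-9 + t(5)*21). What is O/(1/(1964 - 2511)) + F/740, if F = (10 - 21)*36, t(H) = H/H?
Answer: -168692362/555 ≈ -3.0395e+5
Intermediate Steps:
t(H) = 1
O = 1667/3 (O = (1679 - (-9 + 1*21))/3 = (1679 - (-9 + 21))/3 = (1679 - 1*12)/3 = (1679 - 12)/3 = (⅓)*1667 = 1667/3 ≈ 555.67)
F = -396 (F = -11*36 = -396)
O/(1/(1964 - 2511)) + F/740 = 1667/(3*(1/(1964 - 2511))) - 396/740 = 1667/(3*(1/(-547))) - 396*1/740 = 1667/(3*(-1/547)) - 99/185 = (1667/3)*(-547) - 99/185 = -911849/3 - 99/185 = -168692362/555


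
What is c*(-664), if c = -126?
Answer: 83664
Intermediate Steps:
c*(-664) = -126*(-664) = 83664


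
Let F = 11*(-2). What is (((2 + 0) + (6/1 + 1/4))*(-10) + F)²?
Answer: 43681/4 ≈ 10920.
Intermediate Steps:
F = -22
(((2 + 0) + (6/1 + 1/4))*(-10) + F)² = (((2 + 0) + (6/1 + 1/4))*(-10) - 22)² = ((2 + (6*1 + 1*(¼)))*(-10) - 22)² = ((2 + (6 + ¼))*(-10) - 22)² = ((2 + 25/4)*(-10) - 22)² = ((33/4)*(-10) - 22)² = (-165/2 - 22)² = (-209/2)² = 43681/4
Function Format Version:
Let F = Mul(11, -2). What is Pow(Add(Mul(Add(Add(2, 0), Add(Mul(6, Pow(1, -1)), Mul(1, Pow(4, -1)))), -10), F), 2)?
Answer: Rational(43681, 4) ≈ 10920.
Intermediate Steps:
F = -22
Pow(Add(Mul(Add(Add(2, 0), Add(Mul(6, Pow(1, -1)), Mul(1, Pow(4, -1)))), -10), F), 2) = Pow(Add(Mul(Add(Add(2, 0), Add(Mul(6, Pow(1, -1)), Mul(1, Pow(4, -1)))), -10), -22), 2) = Pow(Add(Mul(Add(2, Add(Mul(6, 1), Mul(1, Rational(1, 4)))), -10), -22), 2) = Pow(Add(Mul(Add(2, Add(6, Rational(1, 4))), -10), -22), 2) = Pow(Add(Mul(Add(2, Rational(25, 4)), -10), -22), 2) = Pow(Add(Mul(Rational(33, 4), -10), -22), 2) = Pow(Add(Rational(-165, 2), -22), 2) = Pow(Rational(-209, 2), 2) = Rational(43681, 4)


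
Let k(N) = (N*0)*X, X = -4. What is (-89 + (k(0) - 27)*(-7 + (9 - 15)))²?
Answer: 68644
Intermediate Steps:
k(N) = 0 (k(N) = (N*0)*(-4) = 0*(-4) = 0)
(-89 + (k(0) - 27)*(-7 + (9 - 15)))² = (-89 + (0 - 27)*(-7 + (9 - 15)))² = (-89 - 27*(-7 - 6))² = (-89 - 27*(-13))² = (-89 + 351)² = 262² = 68644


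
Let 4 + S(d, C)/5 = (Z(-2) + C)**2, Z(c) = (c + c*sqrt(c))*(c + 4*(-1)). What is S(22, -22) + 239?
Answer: -721 - 1200*I*sqrt(2) ≈ -721.0 - 1697.1*I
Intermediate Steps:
Z(c) = (-4 + c)*(c + c**(3/2)) (Z(c) = (c + c**(3/2))*(c - 4) = (c + c**(3/2))*(-4 + c) = (-4 + c)*(c + c**(3/2)))
S(d, C) = -20 + 5*(12 + C + 12*I*sqrt(2))**2 (S(d, C) = -20 + 5*(((-2)**2 + (-2)**(5/2) - 4*(-2) - (-8)*I*sqrt(2)) + C)**2 = -20 + 5*((4 + 4*I*sqrt(2) + 8 - (-8)*I*sqrt(2)) + C)**2 = -20 + 5*((4 + 4*I*sqrt(2) + 8 + 8*I*sqrt(2)) + C)**2 = -20 + 5*((12 + 12*I*sqrt(2)) + C)**2 = -20 + 5*(12 + C + 12*I*sqrt(2))**2)
S(22, -22) + 239 = (-20 + 5*(12 - 22 + 12*I*sqrt(2))**2) + 239 = (-20 + 5*(-10 + 12*I*sqrt(2))**2) + 239 = 219 + 5*(-10 + 12*I*sqrt(2))**2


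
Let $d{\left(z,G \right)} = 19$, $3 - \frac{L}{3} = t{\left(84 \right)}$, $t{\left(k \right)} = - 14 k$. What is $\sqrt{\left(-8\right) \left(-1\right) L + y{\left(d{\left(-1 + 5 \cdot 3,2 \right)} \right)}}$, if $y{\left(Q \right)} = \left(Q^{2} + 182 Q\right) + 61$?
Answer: $4 \sqrt{2011} \approx 179.38$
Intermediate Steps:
$L = 3537$ ($L = 9 - 3 \left(\left(-14\right) 84\right) = 9 - -3528 = 9 + 3528 = 3537$)
$y{\left(Q \right)} = 61 + Q^{2} + 182 Q$
$\sqrt{\left(-8\right) \left(-1\right) L + y{\left(d{\left(-1 + 5 \cdot 3,2 \right)} \right)}} = \sqrt{\left(-8\right) \left(-1\right) 3537 + \left(61 + 19^{2} + 182 \cdot 19\right)} = \sqrt{8 \cdot 3537 + \left(61 + 361 + 3458\right)} = \sqrt{28296 + 3880} = \sqrt{32176} = 4 \sqrt{2011}$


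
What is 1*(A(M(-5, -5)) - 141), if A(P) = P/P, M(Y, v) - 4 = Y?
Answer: -140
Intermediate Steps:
M(Y, v) = 4 + Y
A(P) = 1
1*(A(M(-5, -5)) - 141) = 1*(1 - 141) = 1*(-140) = -140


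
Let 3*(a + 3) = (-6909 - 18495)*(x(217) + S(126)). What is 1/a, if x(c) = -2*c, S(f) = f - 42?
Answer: 1/2963797 ≈ 3.3740e-7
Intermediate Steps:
S(f) = -42 + f
a = 2963797 (a = -3 + ((-6909 - 18495)*(-2*217 + (-42 + 126)))/3 = -3 + (-25404*(-434 + 84))/3 = -3 + (-25404*(-350))/3 = -3 + (⅓)*8891400 = -3 + 2963800 = 2963797)
1/a = 1/2963797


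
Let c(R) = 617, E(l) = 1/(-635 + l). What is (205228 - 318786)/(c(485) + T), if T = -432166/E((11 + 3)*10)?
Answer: -113558/213922787 ≈ -0.00053084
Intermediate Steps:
T = 213922170 (T = -432166/(1/(-635 + (11 + 3)*10)) = -432166/(1/(-635 + 14*10)) = -432166/(1/(-635 + 140)) = -432166/(1/(-495)) = -432166/(-1/495) = -432166*(-495) = 213922170)
(205228 - 318786)/(c(485) + T) = (205228 - 318786)/(617 + 213922170) = -113558/213922787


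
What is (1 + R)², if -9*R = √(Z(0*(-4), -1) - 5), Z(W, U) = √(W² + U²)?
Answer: 77/81 - 4*I/9 ≈ 0.95062 - 0.44444*I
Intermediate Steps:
Z(W, U) = √(U² + W²)
R = -2*I/9 (R = -√(√((-1)² + (0*(-4))²) - 5)/9 = -√(√(1 + 0²) - 5)/9 = -√(√(1 + 0) - 5)/9 = -√(√1 - 5)/9 = -√(1 - 5)/9 = -2*I/9 ≈ -0.22222*I)
(1 + R)² = (1 - 2*I/9)²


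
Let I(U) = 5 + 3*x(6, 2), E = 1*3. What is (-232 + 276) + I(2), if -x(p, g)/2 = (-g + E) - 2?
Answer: 55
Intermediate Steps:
E = 3
x(p, g) = -2 + 2*g (x(p, g) = -2*((-g + 3) - 2) = -2*((3 - g) - 2) = -2*(1 - g) = -2 + 2*g)
I(U) = 11 (I(U) = 5 + 3*(-2 + 2*2) = 5 + 3*(-2 + 4) = 5 + 3*2 = 5 + 6 = 11)
(-232 + 276) + I(2) = (-232 + 276) + 11 = 44 + 11 = 55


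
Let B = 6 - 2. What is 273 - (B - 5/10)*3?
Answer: 525/2 ≈ 262.50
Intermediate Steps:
B = 4
273 - (B - 5/10)*3 = 273 - (4 - 5/10)*3 = 273 - (4 - 5*⅒)*3 = 273 - (4 - ½)*3 = 273 - 7*3/2 = 273 - 1*21/2 = 273 - 21/2 = 525/2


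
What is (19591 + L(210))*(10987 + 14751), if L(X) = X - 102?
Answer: 507012862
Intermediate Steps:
L(X) = -102 + X
(19591 + L(210))*(10987 + 14751) = (19591 + (-102 + 210))*(10987 + 14751) = (19591 + 108)*25738 = 19699*25738 = 507012862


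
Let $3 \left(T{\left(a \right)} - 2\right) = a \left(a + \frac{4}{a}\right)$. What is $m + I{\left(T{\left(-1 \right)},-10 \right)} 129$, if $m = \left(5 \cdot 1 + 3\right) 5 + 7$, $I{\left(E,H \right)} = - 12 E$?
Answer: $-5629$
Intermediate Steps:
$T{\left(a \right)} = 2 + \frac{a \left(a + \frac{4}{a}\right)}{3}$
$m = 47$ ($m = \left(5 + 3\right) 5 + 7 = 8 \cdot 5 + 7 = 40 + 7 = 47$)
$m + I{\left(T{\left(-1 \right)},-10 \right)} 129 = 47 + - 12 \left(\frac{10}{3} + \frac{\left(-1\right)^{2}}{3}\right) 129 = 47 + - 12 \left(\frac{10}{3} + \frac{1}{3} \cdot 1\right) 129 = 47 + - 12 \left(\frac{10}{3} + \frac{1}{3}\right) 129 = 47 + \left(-12\right) \frac{11}{3} \cdot 129 = 47 - 5676 = -5629$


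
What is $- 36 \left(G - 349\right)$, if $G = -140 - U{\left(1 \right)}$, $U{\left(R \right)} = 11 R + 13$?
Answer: $18468$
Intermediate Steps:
$U{\left(R \right)} = 13 + 11 R$
$G = -164$ ($G = -140 - \left(13 + 11 \cdot 1\right) = -140 - \left(13 + 11\right) = -140 - 24 = -164$)
$- 36 \left(G - 349\right) = - 36 \left(-164 - 349\right) = \left(-36\right) \left(-513\right) = 18468$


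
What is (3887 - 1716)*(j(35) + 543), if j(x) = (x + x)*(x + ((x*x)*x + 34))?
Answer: 6527378533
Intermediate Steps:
j(x) = 2*x*(34 + x + x³) (j(x) = (2*x)*(x + (x²*x + 34)) = (2*x)*(x + (x³ + 34)) = (2*x)*(x + (34 + x³)) = (2*x)*(34 + x + x³) = 2*x*(34 + x + x³))
(3887 - 1716)*(j(35) + 543) = (3887 - 1716)*(2*35*(34 + 35 + 35³) + 543) = 2171*(2*35*(34 + 35 + 42875) + 543) = 2171*(2*35*42944 + 543) = 2171*(3006080 + 543) = 2171*3006623 = 6527378533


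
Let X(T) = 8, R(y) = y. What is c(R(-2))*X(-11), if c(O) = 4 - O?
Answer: 48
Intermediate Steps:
c(R(-2))*X(-11) = (4 - 1*(-2))*8 = (4 + 2)*8 = 6*8 = 48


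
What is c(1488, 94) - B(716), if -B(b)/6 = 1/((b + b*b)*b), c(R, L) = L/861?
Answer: 5758665709/52746919512 ≈ 0.10918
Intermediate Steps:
c(R, L) = L/861 (c(R, L) = L*(1/861) = L/861)
B(b) = -6/(b*(b + b²)) (B(b) = -6/((b + b*b)*b) = -6/((b + b²)*b) = -6/(b*(b + b²)))
c(1488, 94) - B(716) = (1/861)*94 - (-6)/(716²*(1 + 716)) = 94/861 - (-6)/(512656*717) = 94/861 - 1*(-1/61262392) = 94/861 + 1/61262392 = 5758665709/52746919512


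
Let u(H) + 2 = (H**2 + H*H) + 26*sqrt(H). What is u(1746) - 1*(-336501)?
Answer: 6433531 + 78*sqrt(194) ≈ 6.4346e+6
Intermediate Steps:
u(H) = -2 + 2*H**2 + 26*sqrt(H) (u(H) = -2 + ((H**2 + H*H) + 26*sqrt(H)) = -2 + ((H**2 + H**2) + 26*sqrt(H)) = -2 + (2*H**2 + 26*sqrt(H)) = -2 + 2*H**2 + 26*sqrt(H))
u(1746) - 1*(-336501) = (-2 + 2*1746**2 + 26*sqrt(1746)) - 1*(-336501) = (-2 + 2*3048516 + 26*(3*sqrt(194))) + 336501 = (-2 + 6097032 + 78*sqrt(194)) + 336501 = (6097030 + 78*sqrt(194)) + 336501 = 6433531 + 78*sqrt(194)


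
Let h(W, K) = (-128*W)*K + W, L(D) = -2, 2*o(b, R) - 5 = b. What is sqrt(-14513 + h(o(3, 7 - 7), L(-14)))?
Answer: I*sqrt(13485) ≈ 116.12*I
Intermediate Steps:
o(b, R) = 5/2 + b/2
h(W, K) = W - 128*K*W (h(W, K) = -128*K*W + W = W - 128*K*W)
sqrt(-14513 + h(o(3, 7 - 7), L(-14))) = sqrt(-14513 + (5/2 + (1/2)*3)*(1 - 128*(-2))) = sqrt(-14513 + (5/2 + 3/2)*(1 + 256)) = sqrt(-14513 + 4*257) = sqrt(-14513 + 1028) = sqrt(-13485) = I*sqrt(13485)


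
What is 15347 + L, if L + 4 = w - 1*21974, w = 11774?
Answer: 5143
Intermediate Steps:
L = -10204 (L = -4 + (11774 - 1*21974) = -4 + (11774 - 21974) = -4 - 10200 = -10204)
15347 + L = 15347 - 10204 = 5143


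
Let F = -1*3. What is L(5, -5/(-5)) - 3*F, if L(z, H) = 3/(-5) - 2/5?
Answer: 8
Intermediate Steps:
L(z, H) = -1 (L(z, H) = 3*(-⅕) - 2*⅕ = -⅗ - ⅖ = -1)
F = -3
L(5, -5/(-5)) - 3*F = -1 - 3*(-3) = -1 + 9 = 8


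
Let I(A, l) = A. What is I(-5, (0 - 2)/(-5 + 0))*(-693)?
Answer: 3465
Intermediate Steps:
I(-5, (0 - 2)/(-5 + 0))*(-693) = -5*(-693) = 3465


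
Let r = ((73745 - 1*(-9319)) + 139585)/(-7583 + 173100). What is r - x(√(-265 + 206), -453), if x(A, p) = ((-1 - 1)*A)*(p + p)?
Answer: 222649/165517 - 1812*I*√59 ≈ 1.3452 - 13918.0*I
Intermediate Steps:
x(A, p) = -4*A*p (x(A, p) = (-2*A)*(2*p) = -4*A*p)
r = 222649/165517 (r = ((73745 + 9319) + 139585)/165517 = (83064 + 139585)*(1/165517) = 222649*(1/165517) = 222649/165517 ≈ 1.3452)
r - x(√(-265 + 206), -453) = 222649/165517 - (-4)*√(-265 + 206)*(-453) = 222649/165517 - (-4)*√(-59)*(-453) = 222649/165517 - (-4)*I*√59*(-453) = 222649/165517 - 1812*I*√59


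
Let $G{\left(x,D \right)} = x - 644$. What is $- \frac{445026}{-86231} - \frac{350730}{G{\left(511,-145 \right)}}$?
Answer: $\frac{30302987088}{11468723} \approx 2642.2$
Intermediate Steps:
$G{\left(x,D \right)} = -644 + x$
$- \frac{445026}{-86231} - \frac{350730}{G{\left(511,-145 \right)}} = - \frac{445026}{-86231} - \frac{350730}{-644 + 511} = \left(-445026\right) \left(- \frac{1}{86231}\right) - \frac{350730}{-133} = \frac{445026}{86231} - - \frac{350730}{133} = \frac{445026}{86231} + \frac{350730}{133} = \frac{30302987088}{11468723}$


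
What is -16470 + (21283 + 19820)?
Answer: 24633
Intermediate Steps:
-16470 + (21283 + 19820) = -16470 + 41103 = 24633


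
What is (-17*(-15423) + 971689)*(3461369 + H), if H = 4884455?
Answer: 10297745317120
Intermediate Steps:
(-17*(-15423) + 971689)*(3461369 + H) = (-17*(-15423) + 971689)*(3461369 + 4884455) = (262191 + 971689)*8345824 = 1233880*8345824 = 10297745317120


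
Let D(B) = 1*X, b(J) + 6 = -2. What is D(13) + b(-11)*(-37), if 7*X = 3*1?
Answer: 2075/7 ≈ 296.43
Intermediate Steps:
X = 3/7 (X = (3*1)/7 = (⅐)*3 = 3/7 ≈ 0.42857)
b(J) = -8 (b(J) = -6 - 2 = -8)
D(B) = 3/7 (D(B) = 1*(3/7) = 3/7)
D(13) + b(-11)*(-37) = 3/7 - 8*(-37) = 3/7 + 296 = 2075/7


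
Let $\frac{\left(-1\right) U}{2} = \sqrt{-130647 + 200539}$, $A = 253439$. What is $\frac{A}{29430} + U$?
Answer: $\frac{253439}{29430} - 4 \sqrt{17473} \approx -520.13$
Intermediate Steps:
$U = - 4 \sqrt{17473}$ ($U = - 2 \sqrt{-130647 + 200539} = - 2 \sqrt{69892} = - 2 \cdot 2 \sqrt{17473} = - 4 \sqrt{17473} \approx -528.74$)
$\frac{A}{29430} + U = \frac{253439}{29430} - 4 \sqrt{17473}$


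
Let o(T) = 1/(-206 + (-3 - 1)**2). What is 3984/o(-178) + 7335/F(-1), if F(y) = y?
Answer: -764295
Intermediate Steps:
o(T) = -1/190 (o(T) = 1/(-206 + (-4)**2) = 1/(-206 + 16) = 1/(-190) = -1/190)
3984/o(-178) + 7335/F(-1) = 3984/(-1/190) + 7335/(-1) = 3984*(-190) + 7335*(-1) = -756960 - 7335 = -764295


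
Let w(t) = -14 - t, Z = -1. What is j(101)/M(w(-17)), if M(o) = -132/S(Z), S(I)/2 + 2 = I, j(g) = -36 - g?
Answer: -137/22 ≈ -6.2273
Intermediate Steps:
S(I) = -4 + 2*I
M(o) = 22 (M(o) = -132/(-4 + 2*(-1)) = -132/(-4 - 2) = -132/(-6) = -132*(-⅙) = 22)
j(101)/M(w(-17)) = (-36 - 1*101)/22 = (-36 - 101)*(1/22) = -137*1/22 = -137/22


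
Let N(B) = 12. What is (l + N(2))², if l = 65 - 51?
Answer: 676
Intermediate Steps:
l = 14
(l + N(2))² = (14 + 12)² = 26² = 676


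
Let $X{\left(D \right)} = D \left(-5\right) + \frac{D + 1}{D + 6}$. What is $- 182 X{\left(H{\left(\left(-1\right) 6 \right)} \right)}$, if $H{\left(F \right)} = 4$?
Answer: $3549$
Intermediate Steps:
$X{\left(D \right)} = - 5 D + \frac{1 + D}{6 + D}$
$- 182 X{\left(H{\left(\left(-1\right) 6 \right)} \right)} = - 182 \frac{1 - 116 - 5 \cdot 4^{2}}{6 + 4} = - 182 \frac{1 - 116 - 80}{10} = - 182 \cdot \frac{1}{10} \left(-195\right) = \left(-182\right) \left(- \frac{39}{2}\right) = 3549$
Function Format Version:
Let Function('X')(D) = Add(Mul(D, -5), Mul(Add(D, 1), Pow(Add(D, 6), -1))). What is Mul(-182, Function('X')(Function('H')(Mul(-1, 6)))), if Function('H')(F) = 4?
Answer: 3549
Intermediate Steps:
Function('X')(D) = Add(Mul(-5, D), Mul(Pow(Add(6, D), -1), Add(1, D))) (Function('X')(D) = Add(Mul(-5, D), Mul(Add(1, D), Pow(Add(6, D), -1))) = Add(Mul(-5, D), Mul(Pow(Add(6, D), -1), Add(1, D))))
Mul(-182, Function('X')(Function('H')(Mul(-1, 6)))) = Mul(-182, Mul(Pow(Add(6, 4), -1), Add(1, Mul(-29, 4), Mul(-5, Pow(4, 2))))) = Mul(-182, Mul(Pow(10, -1), Add(1, -116, Mul(-5, 16)))) = Mul(-182, Mul(Rational(1, 10), Add(1, -116, -80))) = Mul(-182, Mul(Rational(1, 10), -195)) = Mul(-182, Rational(-39, 2)) = 3549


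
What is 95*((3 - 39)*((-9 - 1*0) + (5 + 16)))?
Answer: -41040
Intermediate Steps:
95*((3 - 39)*((-9 - 1*0) + (5 + 16))) = 95*(-36*((-9 + 0) + 21)) = 95*(-36*(-9 + 21)) = 95*(-36*12) = 95*(-432) = -41040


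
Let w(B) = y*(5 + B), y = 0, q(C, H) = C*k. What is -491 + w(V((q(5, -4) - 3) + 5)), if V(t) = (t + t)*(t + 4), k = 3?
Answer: -491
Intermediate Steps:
q(C, H) = 3*C (q(C, H) = C*3 = 3*C)
V(t) = 2*t*(4 + t) (V(t) = (2*t)*(4 + t) = 2*t*(4 + t))
w(B) = 0 (w(B) = 0*(5 + B) = 0)
-491 + w(V((q(5, -4) - 3) + 5)) = -491 + 0 = -491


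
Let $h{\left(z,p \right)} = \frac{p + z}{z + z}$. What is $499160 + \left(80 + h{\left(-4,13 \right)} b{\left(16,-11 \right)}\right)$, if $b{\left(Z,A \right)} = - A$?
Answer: $\frac{3993821}{8} \approx 4.9923 \cdot 10^{5}$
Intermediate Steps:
$h{\left(z,p \right)} = \frac{p + z}{2 z}$
$499160 + \left(80 + h{\left(-4,13 \right)} b{\left(16,-11 \right)}\right) = 499160 + \left(80 + \frac{13 - 4}{2 \left(-4\right)} \left(\left(-1\right) \left(-11\right)\right)\right) = 499160 + \left(80 + \frac{1}{2} \left(- \frac{1}{4}\right) 9 \cdot 11\right) = 499160 + \left(80 - \frac{99}{8}\right) = 499160 + \frac{541}{8} = \frac{3993821}{8}$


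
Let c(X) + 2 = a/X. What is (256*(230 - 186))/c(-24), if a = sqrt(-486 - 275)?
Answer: -12976128/3065 + 270336*I*sqrt(761)/3065 ≈ -4233.6 + 2433.1*I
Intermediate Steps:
a = I*sqrt(761) (a = sqrt(-761) = I*sqrt(761) ≈ 27.586*I)
c(X) = -2 + I*sqrt(761)/X (c(X) = -2 + (I*sqrt(761))/X = -2 + I*sqrt(761)/X)
(256*(230 - 186))/c(-24) = (256*(230 - 186))/(-2 + I*sqrt(761)/(-24)) = (256*44)/(-2 + I*sqrt(761)*(-1/24)) = 11264/(-2 - I*sqrt(761)/24)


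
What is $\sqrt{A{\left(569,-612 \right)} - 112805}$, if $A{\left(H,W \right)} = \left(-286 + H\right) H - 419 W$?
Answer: $15 \sqrt{1354} \approx 551.95$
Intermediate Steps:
$A{\left(H,W \right)} = - 419 W + H \left(-286 + H\right)$ ($A{\left(H,W \right)} = H \left(-286 + H\right) - 419 W = - 419 W + H \left(-286 + H\right)$)
$\sqrt{A{\left(569,-612 \right)} - 112805} = \sqrt{\left(569^{2} - -256428 - 162734\right) - 112805} = \sqrt{\left(323761 + 256428 - 162734\right) - 112805} = \sqrt{417455 - 112805} = \sqrt{304650} = 15 \sqrt{1354}$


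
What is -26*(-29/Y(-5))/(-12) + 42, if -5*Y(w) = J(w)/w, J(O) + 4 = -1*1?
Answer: 2137/6 ≈ 356.17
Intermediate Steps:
J(O) = -5 (J(O) = -4 - 1*1 = -4 - 1 = -5)
Y(w) = 1/w (Y(w) = -(-1)/w = 1/w)
-26*(-29/Y(-5))/(-12) + 42 = -26*(-29/(1/(-5)))/(-12) + 42 = -26*(-29/(-⅕))*(-1)/12 + 42 = -26*(-29*(-5))*(-1)/12 + 42 = -3770*(-1)/12 + 42 = -26*(-145/12) + 42 = 1885/6 + 42 = 2137/6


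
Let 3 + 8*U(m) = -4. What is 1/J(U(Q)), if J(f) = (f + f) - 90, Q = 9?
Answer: -4/367 ≈ -0.010899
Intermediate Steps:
U(m) = -7/8 (U(m) = -3/8 + (1/8)*(-4) = -3/8 - 1/2 = -7/8)
J(f) = -90 + 2*f (J(f) = 2*f - 90 = -90 + 2*f)
1/J(U(Q)) = 1/(-90 + 2*(-7/8)) = 1/(-90 - 7/4) = 1/(-367/4) = -4/367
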